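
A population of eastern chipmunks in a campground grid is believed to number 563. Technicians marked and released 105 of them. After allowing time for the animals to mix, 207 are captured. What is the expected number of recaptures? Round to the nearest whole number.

expected recaptures ≈ 39

The marked fraction of the population is 105/563, so in a sample of 207 expect C·(M/N) marked.
E[R] = 105 × 207 / 563 = 21735 / 563 ≈ 38.6 → 39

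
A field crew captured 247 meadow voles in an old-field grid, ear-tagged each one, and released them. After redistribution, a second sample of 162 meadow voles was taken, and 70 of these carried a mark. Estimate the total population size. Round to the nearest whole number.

N ≈ 572

N = (247 × 162) / 70 = 40014 / 70 ≈ 571.6 → 572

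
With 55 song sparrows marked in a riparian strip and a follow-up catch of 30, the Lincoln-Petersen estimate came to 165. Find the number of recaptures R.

From N = M·C/R: R = M·C / N = 55·30 / 165 = 1650 / 165 = 10.

R = 10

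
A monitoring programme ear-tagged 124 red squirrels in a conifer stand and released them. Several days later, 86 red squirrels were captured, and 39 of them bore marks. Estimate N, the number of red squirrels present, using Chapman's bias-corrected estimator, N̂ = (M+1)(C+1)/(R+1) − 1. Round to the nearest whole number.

N̂ = (124+1)(86+1)/(39+1) − 1 = 125·87/40 − 1
= 10875/40 − 1 ≈ 271.9 − 1 ≈ 270.9 → 271

N ≈ 271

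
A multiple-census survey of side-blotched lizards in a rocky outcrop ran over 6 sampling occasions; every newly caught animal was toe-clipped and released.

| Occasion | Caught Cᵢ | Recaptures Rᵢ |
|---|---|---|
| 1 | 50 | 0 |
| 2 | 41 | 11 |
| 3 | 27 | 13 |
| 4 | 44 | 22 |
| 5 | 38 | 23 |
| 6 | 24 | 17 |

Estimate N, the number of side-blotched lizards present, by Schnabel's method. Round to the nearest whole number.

Marked at large before each occasion: Mᵢ = Σⱼ<ᵢ (Cⱼ − Rⱼ) → M1=0, M2=50, M3=80, M4=94, M5=116, M6=131
Σ MᵢCᵢ = 0·50 + 50·41 + 80·27 + 94·44 + 116·38 + 131·24 = 0 + 2050 + 2160 + 4136 + 4408 + 3144 = 15898
Σ Rᵢ = 0 + 11 + 13 + 22 + 23 + 17 = 86
N̂ = 15898 / 86 ≈ 184.9 → 185

N ≈ 185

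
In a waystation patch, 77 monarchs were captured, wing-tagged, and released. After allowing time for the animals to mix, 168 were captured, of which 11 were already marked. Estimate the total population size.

The marked fraction in the recapture sample should equal the marked fraction in the population: 11/168 = 77/N.
N = (77 × 168) / 11 = 12936 / 11 = 1176

N = 1176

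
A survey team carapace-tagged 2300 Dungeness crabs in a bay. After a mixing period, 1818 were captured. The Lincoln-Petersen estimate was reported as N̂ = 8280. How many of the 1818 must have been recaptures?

From N = M·C/R: R = M·C / N = 2300·1818 / 8280 = 4181400 / 8280 = 505.

R = 505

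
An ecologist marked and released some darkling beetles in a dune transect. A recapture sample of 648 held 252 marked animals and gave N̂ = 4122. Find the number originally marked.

From N = M·C/R: M = N·R / C = 4122·252 / 648 = 1038744 / 648 = 1603.

M = 1603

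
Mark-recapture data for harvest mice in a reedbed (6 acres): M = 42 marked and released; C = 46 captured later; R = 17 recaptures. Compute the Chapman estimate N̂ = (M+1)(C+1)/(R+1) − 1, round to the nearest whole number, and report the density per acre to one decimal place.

N̂ = 43·47/18 − 1 = 2021/18 − 1 ≈ 111.3 → 111
Density = N̂ / area = 111 / 6 ≈ 18.50 → 18.5 per acre

density ≈ 18.5 harvest mice per acre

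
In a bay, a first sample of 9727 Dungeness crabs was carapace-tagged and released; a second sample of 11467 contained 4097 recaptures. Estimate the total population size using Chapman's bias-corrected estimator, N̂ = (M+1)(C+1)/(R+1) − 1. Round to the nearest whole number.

N̂ = (9727+1)(11467+1)/(4097+1) − 1 = 9728·11468/4098 − 1
= 111560704/4098 − 1 ≈ 27223.2 − 1 ≈ 27222.2 → 27222

N ≈ 27,222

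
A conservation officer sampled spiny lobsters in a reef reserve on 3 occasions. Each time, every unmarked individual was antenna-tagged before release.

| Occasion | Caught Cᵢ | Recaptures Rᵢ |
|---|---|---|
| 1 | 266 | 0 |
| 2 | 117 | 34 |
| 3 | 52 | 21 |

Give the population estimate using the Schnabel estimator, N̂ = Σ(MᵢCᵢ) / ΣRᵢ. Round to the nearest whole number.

Marked at large before each occasion: Mᵢ = Σⱼ<ᵢ (Cⱼ − Rⱼ) → M1=0, M2=266, M3=349
Σ MᵢCᵢ = 0·266 + 266·117 + 349·52 = 0 + 31122 + 18148 = 49270
Σ Rᵢ = 0 + 34 + 21 = 55
N̂ = 49270 / 55 ≈ 895.8 → 896

N ≈ 896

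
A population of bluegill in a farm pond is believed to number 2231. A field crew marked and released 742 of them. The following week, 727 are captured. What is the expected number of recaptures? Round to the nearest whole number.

Expected recaptures E[R] = M·C / N.
E[R] = 742 × 727 / 2231 = 539434 / 2231 ≈ 241.8 → 242

expected recaptures ≈ 242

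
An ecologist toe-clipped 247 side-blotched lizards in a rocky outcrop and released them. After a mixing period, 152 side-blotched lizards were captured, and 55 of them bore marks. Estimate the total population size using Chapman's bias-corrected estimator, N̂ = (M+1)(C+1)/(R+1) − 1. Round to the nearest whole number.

N̂ = (247+1)(152+1)/(55+1) − 1 = 248·153/56 − 1
= 37944/56 − 1 ≈ 677.6 − 1 ≈ 676.6 → 677

N ≈ 677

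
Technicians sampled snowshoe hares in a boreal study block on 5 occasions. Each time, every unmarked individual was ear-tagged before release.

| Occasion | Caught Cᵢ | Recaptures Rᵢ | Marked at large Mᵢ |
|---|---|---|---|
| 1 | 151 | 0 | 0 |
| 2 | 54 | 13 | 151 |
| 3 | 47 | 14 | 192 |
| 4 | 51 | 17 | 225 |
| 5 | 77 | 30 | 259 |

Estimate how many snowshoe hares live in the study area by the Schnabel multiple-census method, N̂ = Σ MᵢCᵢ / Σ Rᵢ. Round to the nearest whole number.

Σ MᵢCᵢ = 0·151 + 151·54 + 192·47 + 225·51 + 259·77 = 0 + 8154 + 9024 + 11475 + 19943 = 48596
Σ Rᵢ = 0 + 13 + 14 + 17 + 30 = 74
N̂ = 48596 / 74 ≈ 656.7 → 657

N ≈ 657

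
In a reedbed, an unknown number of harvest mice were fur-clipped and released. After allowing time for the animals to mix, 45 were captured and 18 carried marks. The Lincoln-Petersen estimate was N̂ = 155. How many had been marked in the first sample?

From N = M·C/R: M = N·R / C = 155·18 / 45 = 2790 / 45 = 62.

M = 62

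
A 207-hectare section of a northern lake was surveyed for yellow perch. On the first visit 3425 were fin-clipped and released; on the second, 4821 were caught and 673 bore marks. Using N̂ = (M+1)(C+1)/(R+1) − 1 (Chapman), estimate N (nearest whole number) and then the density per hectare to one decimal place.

density ≈ 118.4 yellow perch per hectare

N̂ = 3426·4822/674 − 1 = 16520172/674 − 1 ≈ 24509.6 → 24510
Density = N̂ / area = 24510 / 207 ≈ 118.41 → 118.4 per hectare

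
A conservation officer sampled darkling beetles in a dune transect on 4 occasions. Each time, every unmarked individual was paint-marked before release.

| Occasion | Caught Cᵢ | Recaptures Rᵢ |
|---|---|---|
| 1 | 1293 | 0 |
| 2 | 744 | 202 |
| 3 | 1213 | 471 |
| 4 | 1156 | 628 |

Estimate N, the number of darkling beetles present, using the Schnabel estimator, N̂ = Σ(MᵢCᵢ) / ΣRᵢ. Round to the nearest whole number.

Marked at large before each occasion: Mᵢ = Σⱼ<ᵢ (Cⱼ − Rⱼ) → M1=0, M2=1293, M3=1835, M4=2577
Σ MᵢCᵢ = 0·1293 + 1293·744 + 1835·1213 + 2577·1156 = 0 + 961992 + 2225855 + 2979012 = 6166859
Σ Rᵢ = 0 + 202 + 471 + 628 = 1301
N̂ = 6166859 / 1301 ≈ 4740.1 → 4740

N ≈ 4740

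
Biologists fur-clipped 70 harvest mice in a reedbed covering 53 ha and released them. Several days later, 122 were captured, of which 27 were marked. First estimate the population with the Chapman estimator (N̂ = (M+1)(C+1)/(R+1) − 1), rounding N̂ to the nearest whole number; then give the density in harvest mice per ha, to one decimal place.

N̂ = 71·123/28 − 1 = 8733/28 − 1 ≈ 310.9 → 311
Density = N̂ / area = 311 / 53 ≈ 5.87 → 5.9 per ha

density ≈ 5.9 harvest mice per ha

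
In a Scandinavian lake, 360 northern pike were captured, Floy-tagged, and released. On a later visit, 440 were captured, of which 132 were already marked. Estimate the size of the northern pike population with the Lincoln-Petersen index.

N = 1200

If marked individuals mix randomly, R/C ≈ M/N, giving N ≈ M·C/R.
N = (360 × 440) / 132 = 158400 / 132 = 1200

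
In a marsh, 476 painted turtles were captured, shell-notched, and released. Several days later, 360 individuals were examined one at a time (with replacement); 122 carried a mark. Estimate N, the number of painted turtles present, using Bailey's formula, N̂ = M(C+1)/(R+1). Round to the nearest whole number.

N̂ = 476·(360+1)/(122+1) = 476·361/123 = 171836/123 ≈ 1397.0 → 1397

N ≈ 1397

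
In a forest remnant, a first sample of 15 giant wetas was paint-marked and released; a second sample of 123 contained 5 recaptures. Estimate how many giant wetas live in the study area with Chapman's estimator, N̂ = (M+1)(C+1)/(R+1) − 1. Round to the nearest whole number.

N ≈ 330

N̂ = (15+1)(123+1)/(5+1) − 1 = 16·124/6 − 1
= 1984/6 − 1 ≈ 330.7 − 1 ≈ 329.7 → 330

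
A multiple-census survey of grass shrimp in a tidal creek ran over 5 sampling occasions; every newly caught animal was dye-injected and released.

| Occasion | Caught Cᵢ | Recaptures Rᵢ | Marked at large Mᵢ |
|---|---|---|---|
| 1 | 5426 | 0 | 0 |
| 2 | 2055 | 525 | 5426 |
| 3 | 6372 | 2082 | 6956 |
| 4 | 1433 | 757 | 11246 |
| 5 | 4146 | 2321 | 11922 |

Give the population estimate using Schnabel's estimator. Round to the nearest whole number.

Σ MᵢCᵢ = 0·5426 + 5426·2055 + 6956·6372 + 11246·1433 + 11922·4146 = 0 + 11150430 + 44323632 + 16115518 + 49428612 = 121018192
Σ Rᵢ = 0 + 525 + 2082 + 757 + 2321 = 5685
N̂ = 121018192 / 5685 ≈ 21287.3 → 21287

N ≈ 21,287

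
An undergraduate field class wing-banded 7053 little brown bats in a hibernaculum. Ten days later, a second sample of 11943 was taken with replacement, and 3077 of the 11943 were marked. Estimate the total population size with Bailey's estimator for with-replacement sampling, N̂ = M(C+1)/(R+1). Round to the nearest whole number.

N̂ = 7053·(11943+1)/(3077+1) = 7053·11944/3078 = 84241032/3078 ≈ 27368.8 → 27369

N ≈ 27,369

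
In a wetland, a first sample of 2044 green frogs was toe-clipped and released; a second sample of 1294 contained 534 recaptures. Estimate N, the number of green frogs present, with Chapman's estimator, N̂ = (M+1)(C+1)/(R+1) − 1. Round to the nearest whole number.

N̂ = (2044+1)(1294+1)/(534+1) − 1 = 2045·1295/535 − 1
= 2648275/535 − 1 ≈ 4950.0 − 1 ≈ 4949.0 → 4949

N ≈ 4949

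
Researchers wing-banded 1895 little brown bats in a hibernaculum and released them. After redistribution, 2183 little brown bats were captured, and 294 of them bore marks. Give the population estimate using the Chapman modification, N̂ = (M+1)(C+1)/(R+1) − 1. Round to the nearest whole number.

N ≈ 14,036

N̂ = (1895+1)(2183+1)/(294+1) − 1 = 1896·2184/295 − 1
= 4140864/295 − 1 ≈ 14036.8 − 1 ≈ 14035.8 → 14036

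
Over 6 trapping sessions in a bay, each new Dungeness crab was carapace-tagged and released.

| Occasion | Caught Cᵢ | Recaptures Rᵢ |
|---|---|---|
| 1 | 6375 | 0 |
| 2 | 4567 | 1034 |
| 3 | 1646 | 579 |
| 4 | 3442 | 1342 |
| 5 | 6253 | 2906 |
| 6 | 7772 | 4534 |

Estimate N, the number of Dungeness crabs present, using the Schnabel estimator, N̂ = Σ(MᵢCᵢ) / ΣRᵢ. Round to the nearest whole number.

Marked at large before each occasion: Mᵢ = Σⱼ<ᵢ (Cⱼ − Rⱼ) → M1=0, M2=6375, M3=9908, M4=10975, M5=13075, M6=16422
Σ MᵢCᵢ = 0·6375 + 6375·4567 + 9908·1646 + 10975·3442 + 13075·6253 + 16422·7772 = 0 + 29114625 + 16308568 + 37775950 + 81757975 + 127631784 = 292588902
Σ Rᵢ = 0 + 1034 + 579 + 1342 + 2906 + 4534 = 10395
N̂ = 292588902 / 10395 ≈ 28147.1 → 28147

N ≈ 28,147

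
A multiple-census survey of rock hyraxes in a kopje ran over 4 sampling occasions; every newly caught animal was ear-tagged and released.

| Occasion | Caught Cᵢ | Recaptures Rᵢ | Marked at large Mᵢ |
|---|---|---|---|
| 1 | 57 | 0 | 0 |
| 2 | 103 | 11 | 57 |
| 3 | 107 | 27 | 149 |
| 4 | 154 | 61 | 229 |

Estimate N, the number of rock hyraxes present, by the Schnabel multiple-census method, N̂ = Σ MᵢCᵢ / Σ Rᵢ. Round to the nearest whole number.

N ≈ 577

Σ MᵢCᵢ = 0·57 + 57·103 + 149·107 + 229·154 = 0 + 5871 + 15943 + 35266 = 57080
Σ Rᵢ = 0 + 11 + 27 + 61 = 99
N̂ = 57080 / 99 ≈ 576.6 → 577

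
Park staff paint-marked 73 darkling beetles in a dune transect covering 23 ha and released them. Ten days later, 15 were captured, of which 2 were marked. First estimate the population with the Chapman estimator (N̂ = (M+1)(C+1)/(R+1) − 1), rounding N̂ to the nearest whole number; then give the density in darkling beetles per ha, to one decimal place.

N̂ = 74·16/3 − 1 = 1184/3 − 1 ≈ 393.7 → 394
Density = N̂ / area = 394 / 23 ≈ 17.13 → 17.1 per ha

density ≈ 17.1 darkling beetles per ha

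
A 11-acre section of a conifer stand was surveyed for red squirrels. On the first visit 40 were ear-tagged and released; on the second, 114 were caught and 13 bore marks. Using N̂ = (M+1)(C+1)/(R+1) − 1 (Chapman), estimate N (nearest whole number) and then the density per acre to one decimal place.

N̂ = 41·115/14 − 1 = 4715/14 − 1 ≈ 335.8 → 336
Density = N̂ / area = 336 / 11 ≈ 30.545 → 30.5 per acre

density ≈ 30.5 red squirrels per acre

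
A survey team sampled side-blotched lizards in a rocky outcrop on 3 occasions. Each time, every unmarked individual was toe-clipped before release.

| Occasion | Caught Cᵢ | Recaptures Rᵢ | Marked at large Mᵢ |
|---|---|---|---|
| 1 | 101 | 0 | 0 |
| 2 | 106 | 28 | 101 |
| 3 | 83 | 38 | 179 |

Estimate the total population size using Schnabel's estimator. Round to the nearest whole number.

N ≈ 387

Σ MᵢCᵢ = 0·101 + 101·106 + 179·83 = 0 + 10706 + 14857 = 25563
Σ Rᵢ = 0 + 28 + 38 = 66
N̂ = 25563 / 66 ≈ 387.3 → 387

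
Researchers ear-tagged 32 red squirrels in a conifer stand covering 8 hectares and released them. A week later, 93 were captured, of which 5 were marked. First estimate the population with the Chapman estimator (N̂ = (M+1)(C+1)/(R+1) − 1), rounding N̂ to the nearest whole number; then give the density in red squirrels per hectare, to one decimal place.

N̂ = 33·94/6 − 1 = 3102/6 − 1 = 516
Density = N̂ / area = 516 / 8 ≈ 64.50 → 64.5 per hectare

density ≈ 64.5 red squirrels per hectare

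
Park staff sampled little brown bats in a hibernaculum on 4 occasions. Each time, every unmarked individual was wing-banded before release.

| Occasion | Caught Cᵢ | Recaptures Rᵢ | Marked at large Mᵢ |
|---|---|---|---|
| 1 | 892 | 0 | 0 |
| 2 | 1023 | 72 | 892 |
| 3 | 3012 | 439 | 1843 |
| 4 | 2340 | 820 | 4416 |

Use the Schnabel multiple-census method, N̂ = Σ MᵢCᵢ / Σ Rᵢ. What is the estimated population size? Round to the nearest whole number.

Σ MᵢCᵢ = 0·892 + 892·1023 + 1843·3012 + 4416·2340 = 0 + 912516 + 5551116 + 10333440 = 16797072
Σ Rᵢ = 0 + 72 + 439 + 820 = 1331
N̂ = 16797072 / 1331 ≈ 12619.9 → 12620

N ≈ 12,620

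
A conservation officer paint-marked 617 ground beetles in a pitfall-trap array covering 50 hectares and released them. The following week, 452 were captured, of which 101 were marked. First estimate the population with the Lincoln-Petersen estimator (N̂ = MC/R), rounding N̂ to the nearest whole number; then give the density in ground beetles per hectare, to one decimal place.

N̂ = 617·452/101 = 278884/101 ≈ 2761.2 → 2761
Density = N̂ / area = 2761 / 50 ≈ 55.22 → 55.2 per hectare

density ≈ 55.2 ground beetles per hectare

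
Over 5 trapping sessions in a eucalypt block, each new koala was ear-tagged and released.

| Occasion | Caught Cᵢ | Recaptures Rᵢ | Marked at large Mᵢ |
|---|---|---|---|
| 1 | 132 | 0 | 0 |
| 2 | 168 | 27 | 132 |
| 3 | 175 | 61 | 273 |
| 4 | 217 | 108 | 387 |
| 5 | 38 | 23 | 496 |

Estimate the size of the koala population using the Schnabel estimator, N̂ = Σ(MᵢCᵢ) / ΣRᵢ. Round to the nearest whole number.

Σ MᵢCᵢ = 0·132 + 132·168 + 273·175 + 387·217 + 496·38 = 0 + 22176 + 47775 + 83979 + 18848 = 172778
Σ Rᵢ = 0 + 27 + 61 + 108 + 23 = 219
N̂ = 172778 / 219 ≈ 788.9 → 789

N ≈ 789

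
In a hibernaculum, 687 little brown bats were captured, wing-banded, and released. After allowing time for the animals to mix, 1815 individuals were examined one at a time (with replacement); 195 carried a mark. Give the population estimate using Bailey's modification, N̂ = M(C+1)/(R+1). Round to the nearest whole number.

N ≈ 6365

N̂ = 687·(1815+1)/(195+1) = 687·1816/196 = 1247592/196 ≈ 6365.3 → 6365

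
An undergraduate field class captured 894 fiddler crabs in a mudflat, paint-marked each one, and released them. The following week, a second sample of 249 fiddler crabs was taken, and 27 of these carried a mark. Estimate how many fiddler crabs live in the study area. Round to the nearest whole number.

Lincoln-Petersen assumes M/N = R/C, so N = M·C / R.
N = (894 × 249) / 27 = 222606 / 27 ≈ 8244.7 → 8245

N ≈ 8245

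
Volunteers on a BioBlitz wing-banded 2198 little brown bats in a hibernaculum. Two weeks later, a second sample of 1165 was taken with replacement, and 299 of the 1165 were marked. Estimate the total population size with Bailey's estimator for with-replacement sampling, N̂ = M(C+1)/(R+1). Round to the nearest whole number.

N̂ = 2198·(1165+1)/(299+1) = 2198·1166/300 = 2562868/300 ≈ 8542.9 → 8543

N ≈ 8543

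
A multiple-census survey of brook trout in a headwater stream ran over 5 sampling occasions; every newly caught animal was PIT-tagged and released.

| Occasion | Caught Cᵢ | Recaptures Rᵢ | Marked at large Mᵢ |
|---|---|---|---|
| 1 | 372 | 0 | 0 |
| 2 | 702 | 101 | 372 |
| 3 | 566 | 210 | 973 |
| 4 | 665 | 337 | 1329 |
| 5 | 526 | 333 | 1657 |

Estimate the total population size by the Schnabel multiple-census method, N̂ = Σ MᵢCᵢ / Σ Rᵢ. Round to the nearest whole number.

Σ MᵢCᵢ = 0·372 + 372·702 + 973·566 + 1329·665 + 1657·526 = 0 + 261144 + 550718 + 883785 + 871582 = 2567229
Σ Rᵢ = 0 + 101 + 210 + 337 + 333 = 981
N̂ = 2567229 / 981 ≈ 2617.0 → 2617

N ≈ 2617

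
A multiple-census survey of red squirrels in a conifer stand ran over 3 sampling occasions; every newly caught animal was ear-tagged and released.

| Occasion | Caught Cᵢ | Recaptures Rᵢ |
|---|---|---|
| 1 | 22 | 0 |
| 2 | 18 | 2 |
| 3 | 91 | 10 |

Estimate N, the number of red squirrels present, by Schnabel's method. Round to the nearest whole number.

N ≈ 321

Marked at large before each occasion: Mᵢ = Σⱼ<ᵢ (Cⱼ − Rⱼ) → M1=0, M2=22, M3=38
Σ MᵢCᵢ = 0·22 + 22·18 + 38·91 = 0 + 396 + 3458 = 3854
Σ Rᵢ = 0 + 2 + 10 = 12
N̂ = 3854 / 12 ≈ 321.2 → 321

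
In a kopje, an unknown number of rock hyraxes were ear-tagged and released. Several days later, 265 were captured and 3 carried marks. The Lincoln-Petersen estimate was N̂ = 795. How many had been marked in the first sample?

From N = M·C/R: M = N·R / C = 795·3 / 265 = 2385 / 265 = 9.

M = 9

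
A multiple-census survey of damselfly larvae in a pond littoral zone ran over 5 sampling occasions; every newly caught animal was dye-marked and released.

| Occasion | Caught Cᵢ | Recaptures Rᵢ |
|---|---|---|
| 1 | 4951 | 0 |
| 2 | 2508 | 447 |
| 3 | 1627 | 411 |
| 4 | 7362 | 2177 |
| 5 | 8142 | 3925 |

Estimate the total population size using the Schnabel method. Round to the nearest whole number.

Marked at large before each occasion: Mᵢ = Σⱼ<ᵢ (Cⱼ − Rⱼ) → M1=0, M2=4951, M3=7012, M4=8228, M5=13413
Σ MᵢCᵢ = 0·4951 + 4951·2508 + 7012·1627 + 8228·7362 + 13413·8142 = 0 + 12417108 + 11408524 + 60574536 + 109208646 = 193608814
Σ Rᵢ = 0 + 447 + 411 + 2177 + 3925 = 6960
N̂ = 193608814 / 6960 ≈ 27817.4 → 27817

N ≈ 27,817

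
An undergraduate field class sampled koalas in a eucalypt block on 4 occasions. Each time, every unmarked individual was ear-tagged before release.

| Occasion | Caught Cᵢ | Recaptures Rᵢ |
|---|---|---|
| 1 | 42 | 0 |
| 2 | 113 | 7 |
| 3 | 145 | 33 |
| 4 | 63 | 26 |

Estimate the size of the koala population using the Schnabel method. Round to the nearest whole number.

N ≈ 645

Marked at large before each occasion: Mᵢ = Σⱼ<ᵢ (Cⱼ − Rⱼ) → M1=0, M2=42, M3=148, M4=260
Σ MᵢCᵢ = 0·42 + 42·113 + 148·145 + 260·63 = 0 + 4746 + 21460 + 16380 = 42586
Σ Rᵢ = 0 + 7 + 33 + 26 = 66
N̂ = 42586 / 66 ≈ 645.2 → 645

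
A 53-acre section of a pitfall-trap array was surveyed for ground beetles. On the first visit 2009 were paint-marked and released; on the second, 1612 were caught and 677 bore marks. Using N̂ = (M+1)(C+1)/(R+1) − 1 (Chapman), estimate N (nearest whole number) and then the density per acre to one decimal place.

N̂ = 2010·1613/678 − 1 = 3242130/678 − 1 ≈ 4780.9 → 4781
Density = N̂ / area = 4781 / 53 ≈ 90.21 → 90.2 per acre

density ≈ 90.2 ground beetles per acre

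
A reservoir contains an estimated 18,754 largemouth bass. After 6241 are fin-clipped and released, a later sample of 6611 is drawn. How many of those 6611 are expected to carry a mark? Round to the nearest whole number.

expected recaptures ≈ 2200

The marked fraction of the population is 6241/18754, so in a sample of 6611 expect C·(M/N) marked.
E[R] = 6241 × 6611 / 18754 = 41259251 / 18754 ≈ 2200.0 → 2200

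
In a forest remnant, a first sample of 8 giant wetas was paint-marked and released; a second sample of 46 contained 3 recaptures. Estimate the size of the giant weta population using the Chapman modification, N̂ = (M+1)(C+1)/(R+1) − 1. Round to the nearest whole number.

N̂ = (8+1)(46+1)/(3+1) − 1 = 9·47/4 − 1
= 423/4 − 1 ≈ 105.8 − 1 ≈ 104.8 → 105

N ≈ 105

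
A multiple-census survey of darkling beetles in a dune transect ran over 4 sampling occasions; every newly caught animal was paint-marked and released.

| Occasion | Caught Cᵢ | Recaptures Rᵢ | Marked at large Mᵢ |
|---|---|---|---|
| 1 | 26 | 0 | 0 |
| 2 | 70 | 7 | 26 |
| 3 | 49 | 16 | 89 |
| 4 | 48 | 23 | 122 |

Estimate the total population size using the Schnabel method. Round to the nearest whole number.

Σ MᵢCᵢ = 0·26 + 26·70 + 89·49 + 122·48 = 0 + 1820 + 4361 + 5856 = 12037
Σ Rᵢ = 0 + 7 + 16 + 23 = 46
N̂ = 12037 / 46 ≈ 261.7 → 262

N ≈ 262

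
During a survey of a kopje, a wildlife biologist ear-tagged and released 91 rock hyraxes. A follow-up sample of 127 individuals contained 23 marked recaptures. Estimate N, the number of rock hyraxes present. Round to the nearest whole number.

N ≈ 502

The marked fraction in the recapture sample should equal the marked fraction in the population: 23/127 = 91/N.
N = (91 × 127) / 23 = 11557 / 23 ≈ 502.48 → 502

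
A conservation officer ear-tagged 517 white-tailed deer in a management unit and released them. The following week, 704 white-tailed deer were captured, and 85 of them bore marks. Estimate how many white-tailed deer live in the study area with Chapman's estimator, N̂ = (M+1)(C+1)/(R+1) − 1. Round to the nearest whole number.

N̂ = (517+1)(704+1)/(85+1) − 1 = 518·705/86 − 1
= 365190/86 − 1 ≈ 4246.4 − 1 ≈ 4245.4 → 4245

N ≈ 4245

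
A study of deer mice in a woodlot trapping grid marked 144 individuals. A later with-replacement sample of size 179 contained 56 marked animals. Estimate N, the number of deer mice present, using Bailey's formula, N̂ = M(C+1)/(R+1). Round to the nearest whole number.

N̂ = 144·(179+1)/(56+1) = 144·180/57 = 25920/57 ≈ 454.7 → 455

N ≈ 455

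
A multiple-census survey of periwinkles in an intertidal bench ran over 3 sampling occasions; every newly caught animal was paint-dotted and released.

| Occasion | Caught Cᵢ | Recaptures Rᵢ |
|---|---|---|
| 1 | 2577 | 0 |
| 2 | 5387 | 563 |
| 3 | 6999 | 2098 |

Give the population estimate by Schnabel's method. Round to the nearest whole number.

N ≈ 24,683

Marked at large before each occasion: Mᵢ = Σⱼ<ᵢ (Cⱼ − Rⱼ) → M1=0, M2=2577, M3=7401
Σ MᵢCᵢ = 0·2577 + 2577·5387 + 7401·6999 = 0 + 13882299 + 51799599 = 65681898
Σ Rᵢ = 0 + 563 + 2098 = 2661
N̂ = 65681898 / 2661 ≈ 24683.2 → 24683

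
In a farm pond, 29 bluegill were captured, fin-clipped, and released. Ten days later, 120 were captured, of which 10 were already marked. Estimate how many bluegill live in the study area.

N = 348

N = (29 × 120) / 10 = 3480 / 10 = 348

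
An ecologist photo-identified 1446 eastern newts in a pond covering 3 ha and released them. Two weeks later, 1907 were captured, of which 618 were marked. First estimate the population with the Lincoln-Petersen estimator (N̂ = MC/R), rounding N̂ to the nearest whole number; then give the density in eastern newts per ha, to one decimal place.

density ≈ 1487.3 eastern newts per ha

N̂ = 1446·1907/618 = 2757522/618 ≈ 4462.0 → 4462
Density = N̂ / area = 4462 / 3 ≈ 1487.33 → 1487.3 per ha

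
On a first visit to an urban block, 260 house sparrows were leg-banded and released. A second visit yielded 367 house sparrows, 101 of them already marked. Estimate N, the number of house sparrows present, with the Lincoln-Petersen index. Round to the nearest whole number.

N = (260 × 367) / 101 = 95420 / 101 ≈ 944.8 → 945

N ≈ 945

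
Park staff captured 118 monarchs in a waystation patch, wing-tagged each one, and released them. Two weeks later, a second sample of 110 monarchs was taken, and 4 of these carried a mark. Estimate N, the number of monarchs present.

N = 3245

Lincoln-Petersen assumes M/N = R/C, so N = M·C / R.
N = (118 × 110) / 4 = 12980 / 4 = 3245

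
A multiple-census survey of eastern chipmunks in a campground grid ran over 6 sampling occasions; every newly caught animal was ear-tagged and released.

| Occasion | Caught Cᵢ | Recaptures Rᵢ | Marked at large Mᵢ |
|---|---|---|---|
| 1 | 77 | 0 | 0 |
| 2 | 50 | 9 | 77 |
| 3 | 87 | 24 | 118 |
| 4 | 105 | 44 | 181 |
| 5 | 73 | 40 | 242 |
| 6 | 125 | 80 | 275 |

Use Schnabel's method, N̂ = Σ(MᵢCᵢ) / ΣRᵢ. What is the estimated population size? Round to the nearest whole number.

N ≈ 432

Σ MᵢCᵢ = 0·77 + 77·50 + 118·87 + 181·105 + 242·73 + 275·125 = 0 + 3850 + 10266 + 19005 + 17666 + 34375 = 85162
Σ Rᵢ = 0 + 9 + 24 + 44 + 40 + 80 = 197
N̂ = 85162 / 197 ≈ 432.3 → 432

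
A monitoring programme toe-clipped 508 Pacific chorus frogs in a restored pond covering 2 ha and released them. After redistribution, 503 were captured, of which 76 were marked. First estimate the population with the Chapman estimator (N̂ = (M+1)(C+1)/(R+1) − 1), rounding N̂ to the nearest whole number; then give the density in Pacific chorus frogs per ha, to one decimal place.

density ≈ 1665.5 Pacific chorus frogs per ha

N̂ = 509·504/77 − 1 = 256536/77 − 1 ≈ 3330.6 → 3331
Density = N̂ / area = 3331 / 2 ≈ 1665.50 → 1665.5 per ha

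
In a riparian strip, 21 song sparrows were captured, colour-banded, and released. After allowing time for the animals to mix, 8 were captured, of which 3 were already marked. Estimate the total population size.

N = 56

If marked individuals mix randomly, R/C ≈ M/N, giving N ≈ M·C/R.
N = (21 × 8) / 3 = 168 / 3 = 56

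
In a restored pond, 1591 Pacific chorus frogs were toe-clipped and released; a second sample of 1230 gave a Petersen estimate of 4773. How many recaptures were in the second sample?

R = 410

From N = M·C/R: R = M·C / N = 1591·1230 / 4773 = 1956930 / 4773 = 410.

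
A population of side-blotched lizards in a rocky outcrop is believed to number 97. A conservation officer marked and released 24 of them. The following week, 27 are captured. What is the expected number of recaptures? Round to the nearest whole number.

expected recaptures ≈ 7

Expected recaptures E[R] = M·C / N.
E[R] = 24 × 27 / 97 = 648 / 97 ≈ 6.7 → 7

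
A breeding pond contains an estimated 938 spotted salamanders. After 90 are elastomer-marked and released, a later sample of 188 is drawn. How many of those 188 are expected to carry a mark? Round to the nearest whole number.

expected recaptures ≈ 18

The marked fraction of the population is 90/938, so in a sample of 188 expect C·(M/N) marked.
E[R] = 90 × 188 / 938 = 16920 / 938 ≈ 18.0 → 18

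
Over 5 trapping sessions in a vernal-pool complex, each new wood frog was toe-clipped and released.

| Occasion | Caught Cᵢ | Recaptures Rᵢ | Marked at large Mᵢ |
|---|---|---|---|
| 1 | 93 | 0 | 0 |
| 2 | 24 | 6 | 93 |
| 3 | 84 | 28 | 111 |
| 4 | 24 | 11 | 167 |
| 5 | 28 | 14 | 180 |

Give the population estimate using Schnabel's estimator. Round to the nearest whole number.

N ≈ 349

Σ MᵢCᵢ = 0·93 + 93·24 + 111·84 + 167·24 + 180·28 = 0 + 2232 + 9324 + 4008 + 5040 = 20604
Σ Rᵢ = 0 + 6 + 28 + 11 + 14 = 59
N̂ = 20604 / 59 ≈ 349.2 → 349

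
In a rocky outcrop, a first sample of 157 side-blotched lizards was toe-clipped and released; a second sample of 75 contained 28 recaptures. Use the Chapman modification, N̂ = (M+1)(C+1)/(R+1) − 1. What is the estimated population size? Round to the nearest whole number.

N̂ = (157+1)(75+1)/(28+1) − 1 = 158·76/29 − 1
= 12008/29 − 1 ≈ 414.1 − 1 ≈ 413.1 → 413

N ≈ 413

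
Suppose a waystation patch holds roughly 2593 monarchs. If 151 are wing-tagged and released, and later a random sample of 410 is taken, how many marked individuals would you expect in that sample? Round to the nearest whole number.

Expected recaptures E[R] = M·C / N.
E[R] = 151 × 410 / 2593 = 61910 / 2593 ≈ 23.9 → 24

expected recaptures ≈ 24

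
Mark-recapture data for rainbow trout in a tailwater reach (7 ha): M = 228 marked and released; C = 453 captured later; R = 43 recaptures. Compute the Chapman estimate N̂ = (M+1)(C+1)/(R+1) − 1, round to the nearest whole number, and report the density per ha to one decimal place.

N̂ = 229·454/44 − 1 = 103966/44 − 1 ≈ 2361.9 → 2362
Density = N̂ / area = 2362 / 7 ≈ 337.43 → 337.4 per ha

density ≈ 337.4 rainbow trout per ha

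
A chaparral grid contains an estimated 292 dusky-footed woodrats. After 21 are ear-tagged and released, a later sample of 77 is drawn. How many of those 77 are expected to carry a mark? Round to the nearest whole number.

The marked fraction of the population is 21/292, so in a sample of 77 expect C·(M/N) marked.
E[R] = 21 × 77 / 292 = 1617 / 292 ≈ 5.5 → 6

expected recaptures ≈ 6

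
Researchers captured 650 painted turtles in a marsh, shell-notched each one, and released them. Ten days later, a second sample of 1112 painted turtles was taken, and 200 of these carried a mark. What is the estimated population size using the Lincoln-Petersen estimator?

The marked fraction in the recapture sample should equal the marked fraction in the population: 200/1112 = 650/N.
N = (650 × 1112) / 200 = 722800 / 200 = 3614

N = 3614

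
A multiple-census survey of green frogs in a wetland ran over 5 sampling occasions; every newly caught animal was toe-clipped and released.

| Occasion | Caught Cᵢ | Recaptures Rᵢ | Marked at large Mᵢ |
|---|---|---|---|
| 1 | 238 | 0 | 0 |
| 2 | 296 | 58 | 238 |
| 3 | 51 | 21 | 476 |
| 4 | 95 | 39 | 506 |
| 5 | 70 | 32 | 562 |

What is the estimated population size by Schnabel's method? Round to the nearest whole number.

N ≈ 1214

Σ MᵢCᵢ = 0·238 + 238·296 + 476·51 + 506·95 + 562·70 = 0 + 70448 + 24276 + 48070 + 39340 = 182134
Σ Rᵢ = 0 + 58 + 21 + 39 + 32 = 150
N̂ = 182134 / 150 ≈ 1214.2 → 1214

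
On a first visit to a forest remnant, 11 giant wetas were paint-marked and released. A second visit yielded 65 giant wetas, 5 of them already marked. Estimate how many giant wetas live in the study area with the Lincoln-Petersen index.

N = (11 × 65) / 5 = 715 / 5 = 143

N = 143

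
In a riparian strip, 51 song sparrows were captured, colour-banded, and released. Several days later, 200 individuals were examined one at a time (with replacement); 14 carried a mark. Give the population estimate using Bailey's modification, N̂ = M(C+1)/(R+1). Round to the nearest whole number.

N ≈ 683

N̂ = 51·(200+1)/(14+1) = 51·201/15 = 10251/15 ≈ 683.4 → 683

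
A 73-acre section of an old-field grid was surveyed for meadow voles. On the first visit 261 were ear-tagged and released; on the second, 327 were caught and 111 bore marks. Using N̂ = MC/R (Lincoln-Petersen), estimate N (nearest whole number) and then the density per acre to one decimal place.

N̂ = 261·327/111 = 85347/111 ≈ 768.9 → 769
Density = N̂ / area = 769 / 73 ≈ 10.53 → 10.5 per acre

density ≈ 10.5 meadow voles per acre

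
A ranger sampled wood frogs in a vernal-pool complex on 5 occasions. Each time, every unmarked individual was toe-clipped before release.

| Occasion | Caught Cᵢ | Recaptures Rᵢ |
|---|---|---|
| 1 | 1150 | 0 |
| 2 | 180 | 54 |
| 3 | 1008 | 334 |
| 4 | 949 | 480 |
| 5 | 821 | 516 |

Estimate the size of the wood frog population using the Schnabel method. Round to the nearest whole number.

N ≈ 3851

Marked at large before each occasion: Mᵢ = Σⱼ<ᵢ (Cⱼ − Rⱼ) → M1=0, M2=1150, M3=1276, M4=1950, M5=2419
Σ MᵢCᵢ = 0·1150 + 1150·180 + 1276·1008 + 1950·949 + 2419·821 = 0 + 207000 + 1286208 + 1850550 + 1985999 = 5329757
Σ Rᵢ = 0 + 54 + 334 + 480 + 516 = 1384
N̂ = 5329757 / 1384 ≈ 3851.0 → 3851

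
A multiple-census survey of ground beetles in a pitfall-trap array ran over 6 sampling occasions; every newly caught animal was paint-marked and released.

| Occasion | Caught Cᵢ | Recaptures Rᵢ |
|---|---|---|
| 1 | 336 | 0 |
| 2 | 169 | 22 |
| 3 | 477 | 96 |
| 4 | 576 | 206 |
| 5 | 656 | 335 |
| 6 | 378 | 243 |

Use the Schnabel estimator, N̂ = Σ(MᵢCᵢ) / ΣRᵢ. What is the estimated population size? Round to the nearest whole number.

N ≈ 2419

Marked at large before each occasion: Mᵢ = Σⱼ<ᵢ (Cⱼ − Rⱼ) → M1=0, M2=336, M3=483, M4=864, M5=1234, M6=1555
Σ MᵢCᵢ = 0·336 + 336·169 + 483·477 + 864·576 + 1234·656 + 1555·378 = 0 + 56784 + 230391 + 497664 + 809504 + 587790 = 2182133
Σ Rᵢ = 0 + 22 + 96 + 206 + 335 + 243 = 902
N̂ = 2182133 / 902 ≈ 2419.2 → 2419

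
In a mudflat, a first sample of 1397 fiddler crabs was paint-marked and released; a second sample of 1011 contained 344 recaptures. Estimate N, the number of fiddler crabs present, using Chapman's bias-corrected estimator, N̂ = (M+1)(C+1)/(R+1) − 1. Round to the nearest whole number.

N ≈ 4100

N̂ = (1397+1)(1011+1)/(344+1) − 1 = 1398·1012/345 − 1
= 1414776/345 − 1 ≈ 4100.8 − 1 ≈ 4099.8 → 4100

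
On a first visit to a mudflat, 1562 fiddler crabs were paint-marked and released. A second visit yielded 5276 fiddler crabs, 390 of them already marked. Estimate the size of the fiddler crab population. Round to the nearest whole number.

N ≈ 21,131

Lincoln-Petersen assumes M/N = R/C, so N = M·C / R.
N = (1562 × 5276) / 390 = 8241112 / 390 ≈ 21131.1 → 21131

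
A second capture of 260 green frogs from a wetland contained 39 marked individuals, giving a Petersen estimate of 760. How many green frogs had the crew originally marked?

From N = M·C/R: M = N·R / C = 760·39 / 260 = 29640 / 260 = 114.

M = 114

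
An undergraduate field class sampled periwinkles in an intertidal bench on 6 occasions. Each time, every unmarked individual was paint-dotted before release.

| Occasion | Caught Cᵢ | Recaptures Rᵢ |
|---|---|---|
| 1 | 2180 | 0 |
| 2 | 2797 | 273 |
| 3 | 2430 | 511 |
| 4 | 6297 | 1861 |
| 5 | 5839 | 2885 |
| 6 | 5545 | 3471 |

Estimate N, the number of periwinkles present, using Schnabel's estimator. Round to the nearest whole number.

N ≈ 22,387

Marked at large before each occasion: Mᵢ = Σⱼ<ᵢ (Cⱼ − Rⱼ) → M1=0, M2=2180, M3=4704, M4=6623, M5=11059, M6=14013
Σ MᵢCᵢ = 0·2180 + 2180·2797 + 4704·2430 + 6623·6297 + 11059·5839 + 14013·5545 = 0 + 6097460 + 11430720 + 41705031 + 64573501 + 77702085 = 201508797
Σ Rᵢ = 0 + 273 + 511 + 1861 + 2885 + 3471 = 9001
N̂ = 201508797 / 9001 ≈ 22387.4 → 22387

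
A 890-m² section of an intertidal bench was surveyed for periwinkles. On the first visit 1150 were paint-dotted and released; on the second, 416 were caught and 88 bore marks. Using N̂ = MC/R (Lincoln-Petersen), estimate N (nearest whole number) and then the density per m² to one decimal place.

density ≈ 6.1 periwinkles per m²

N̂ = 1150·416/88 = 478400/88 ≈ 5436.4 → 5436
Density = N̂ / area = 5436 / 890 ≈ 6.11 → 6.1 per m²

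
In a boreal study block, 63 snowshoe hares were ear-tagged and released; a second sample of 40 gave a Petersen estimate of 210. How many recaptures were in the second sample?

R = 12

From N = M·C/R: R = M·C / N = 63·40 / 210 = 2520 / 210 = 12.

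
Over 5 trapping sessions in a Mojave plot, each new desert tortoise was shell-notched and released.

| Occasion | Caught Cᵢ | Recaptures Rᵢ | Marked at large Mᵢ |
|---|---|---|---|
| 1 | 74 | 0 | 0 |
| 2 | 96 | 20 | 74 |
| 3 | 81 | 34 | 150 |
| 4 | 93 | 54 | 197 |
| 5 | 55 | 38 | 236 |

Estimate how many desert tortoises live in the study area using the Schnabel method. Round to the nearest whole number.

N ≈ 346

Σ MᵢCᵢ = 0·74 + 74·96 + 150·81 + 197·93 + 236·55 = 0 + 7104 + 12150 + 18321 + 12980 = 50555
Σ Rᵢ = 0 + 20 + 34 + 54 + 38 = 146
N̂ = 50555 / 146 ≈ 346.3 → 346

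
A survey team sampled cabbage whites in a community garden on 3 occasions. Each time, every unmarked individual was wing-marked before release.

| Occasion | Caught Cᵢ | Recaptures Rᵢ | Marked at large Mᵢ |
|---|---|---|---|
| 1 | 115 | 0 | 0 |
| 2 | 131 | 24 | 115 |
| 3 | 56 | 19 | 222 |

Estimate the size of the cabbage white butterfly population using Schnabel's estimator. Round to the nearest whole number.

N ≈ 639

Σ MᵢCᵢ = 0·115 + 115·131 + 222·56 = 0 + 15065 + 12432 = 27497
Σ Rᵢ = 0 + 24 + 19 = 43
N̂ = 27497 / 43 ≈ 639.47 → 639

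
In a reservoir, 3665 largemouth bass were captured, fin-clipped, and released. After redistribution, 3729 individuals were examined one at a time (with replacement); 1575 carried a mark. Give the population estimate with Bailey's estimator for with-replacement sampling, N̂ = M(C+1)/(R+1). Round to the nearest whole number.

N ≈ 8674

N̂ = 3665·(3729+1)/(1575+1) = 3665·3730/1576 = 13670450/1576 ≈ 8674.1 → 8674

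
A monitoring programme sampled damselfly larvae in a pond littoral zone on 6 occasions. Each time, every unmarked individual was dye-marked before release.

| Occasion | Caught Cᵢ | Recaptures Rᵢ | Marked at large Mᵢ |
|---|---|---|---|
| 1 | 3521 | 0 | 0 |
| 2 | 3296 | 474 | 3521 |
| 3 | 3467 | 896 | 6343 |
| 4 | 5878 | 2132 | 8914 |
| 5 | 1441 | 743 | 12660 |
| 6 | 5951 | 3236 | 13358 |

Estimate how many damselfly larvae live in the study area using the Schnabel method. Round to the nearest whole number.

Σ MᵢCᵢ = 0·3521 + 3521·3296 + 6343·3467 + 8914·5878 + 12660·1441 + 13358·5951 = 0 + 11605216 + 21991181 + 52396492 + 18243060 + 79493458 = 183729407
Σ Rᵢ = 0 + 474 + 896 + 2132 + 743 + 3236 = 7481
N̂ = 183729407 / 7481 ≈ 24559.47 → 24559

N ≈ 24,559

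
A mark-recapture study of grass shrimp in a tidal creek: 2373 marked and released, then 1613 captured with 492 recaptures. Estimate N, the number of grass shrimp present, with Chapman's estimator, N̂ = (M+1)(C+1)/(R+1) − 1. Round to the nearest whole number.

N ≈ 7771

N̂ = (2373+1)(1613+1)/(492+1) − 1 = 2374·1614/493 − 1
= 3831636/493 − 1 ≈ 7772.1 − 1 ≈ 7771.1 → 7771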